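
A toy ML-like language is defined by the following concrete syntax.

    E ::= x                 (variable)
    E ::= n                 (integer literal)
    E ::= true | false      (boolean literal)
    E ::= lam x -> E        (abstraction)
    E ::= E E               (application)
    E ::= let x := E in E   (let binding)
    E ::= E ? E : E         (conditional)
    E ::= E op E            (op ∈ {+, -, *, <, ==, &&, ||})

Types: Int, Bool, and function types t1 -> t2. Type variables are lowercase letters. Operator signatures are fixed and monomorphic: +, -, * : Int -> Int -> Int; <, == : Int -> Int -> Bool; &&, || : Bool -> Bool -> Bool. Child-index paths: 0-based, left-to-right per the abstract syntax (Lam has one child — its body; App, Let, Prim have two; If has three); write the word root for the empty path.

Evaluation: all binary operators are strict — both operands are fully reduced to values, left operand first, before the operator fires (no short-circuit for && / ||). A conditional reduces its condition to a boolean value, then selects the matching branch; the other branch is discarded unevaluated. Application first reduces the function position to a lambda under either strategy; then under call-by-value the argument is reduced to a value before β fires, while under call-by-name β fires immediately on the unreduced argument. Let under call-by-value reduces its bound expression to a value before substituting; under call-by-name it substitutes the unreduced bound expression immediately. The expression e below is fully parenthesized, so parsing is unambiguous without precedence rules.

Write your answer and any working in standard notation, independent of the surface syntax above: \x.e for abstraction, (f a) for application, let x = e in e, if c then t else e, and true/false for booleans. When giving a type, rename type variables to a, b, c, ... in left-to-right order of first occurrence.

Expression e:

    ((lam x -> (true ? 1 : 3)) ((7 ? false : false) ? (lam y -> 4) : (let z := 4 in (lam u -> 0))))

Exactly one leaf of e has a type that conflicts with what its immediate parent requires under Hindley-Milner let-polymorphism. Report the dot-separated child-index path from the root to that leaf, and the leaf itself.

Answer: 1.0.0 : 7

Derivation:
  unify Bool ~ Bool
  unify Int ~ Int
\x._ : a -> Int
  unify Int ~ Bool
  FAIL: mismatch Int ~ Bool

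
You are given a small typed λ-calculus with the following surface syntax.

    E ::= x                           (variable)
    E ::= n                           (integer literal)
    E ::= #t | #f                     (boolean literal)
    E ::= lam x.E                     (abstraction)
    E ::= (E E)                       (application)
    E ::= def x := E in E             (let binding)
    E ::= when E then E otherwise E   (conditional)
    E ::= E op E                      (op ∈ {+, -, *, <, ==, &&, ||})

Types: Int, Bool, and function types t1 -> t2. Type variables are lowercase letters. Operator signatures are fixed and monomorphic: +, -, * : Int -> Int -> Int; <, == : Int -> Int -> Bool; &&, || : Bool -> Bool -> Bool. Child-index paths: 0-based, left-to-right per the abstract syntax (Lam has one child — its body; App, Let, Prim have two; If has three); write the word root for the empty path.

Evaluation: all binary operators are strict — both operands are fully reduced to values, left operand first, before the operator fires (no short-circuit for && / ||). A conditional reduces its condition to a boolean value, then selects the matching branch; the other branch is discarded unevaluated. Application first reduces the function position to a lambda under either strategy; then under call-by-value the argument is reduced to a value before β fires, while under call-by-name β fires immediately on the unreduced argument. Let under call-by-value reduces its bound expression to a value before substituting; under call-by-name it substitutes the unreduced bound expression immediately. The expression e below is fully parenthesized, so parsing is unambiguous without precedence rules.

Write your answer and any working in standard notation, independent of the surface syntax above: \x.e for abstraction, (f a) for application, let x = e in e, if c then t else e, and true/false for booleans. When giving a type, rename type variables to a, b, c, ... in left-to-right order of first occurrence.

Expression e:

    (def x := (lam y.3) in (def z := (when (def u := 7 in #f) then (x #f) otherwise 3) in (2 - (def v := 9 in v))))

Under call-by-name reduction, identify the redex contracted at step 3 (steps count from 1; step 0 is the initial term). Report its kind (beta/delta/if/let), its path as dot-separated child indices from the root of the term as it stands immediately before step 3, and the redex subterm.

Derivation:
step 0: (let x = (\y.3) in (let z = (if (let u = 7 in false) then (x false) else 3) in (2 - (let v = 9 in v))))
step 1: [let@root] (let z = (if (let u = 7 in false) then ((\y.3) false) else 3) in (2 - (let v = 9 in v)))
step 2: [let@root] (2 - (let v = 9 in v))
step 3: [let@1] (2 - 9)

Answer: let at 1 : (let v = 9 in v)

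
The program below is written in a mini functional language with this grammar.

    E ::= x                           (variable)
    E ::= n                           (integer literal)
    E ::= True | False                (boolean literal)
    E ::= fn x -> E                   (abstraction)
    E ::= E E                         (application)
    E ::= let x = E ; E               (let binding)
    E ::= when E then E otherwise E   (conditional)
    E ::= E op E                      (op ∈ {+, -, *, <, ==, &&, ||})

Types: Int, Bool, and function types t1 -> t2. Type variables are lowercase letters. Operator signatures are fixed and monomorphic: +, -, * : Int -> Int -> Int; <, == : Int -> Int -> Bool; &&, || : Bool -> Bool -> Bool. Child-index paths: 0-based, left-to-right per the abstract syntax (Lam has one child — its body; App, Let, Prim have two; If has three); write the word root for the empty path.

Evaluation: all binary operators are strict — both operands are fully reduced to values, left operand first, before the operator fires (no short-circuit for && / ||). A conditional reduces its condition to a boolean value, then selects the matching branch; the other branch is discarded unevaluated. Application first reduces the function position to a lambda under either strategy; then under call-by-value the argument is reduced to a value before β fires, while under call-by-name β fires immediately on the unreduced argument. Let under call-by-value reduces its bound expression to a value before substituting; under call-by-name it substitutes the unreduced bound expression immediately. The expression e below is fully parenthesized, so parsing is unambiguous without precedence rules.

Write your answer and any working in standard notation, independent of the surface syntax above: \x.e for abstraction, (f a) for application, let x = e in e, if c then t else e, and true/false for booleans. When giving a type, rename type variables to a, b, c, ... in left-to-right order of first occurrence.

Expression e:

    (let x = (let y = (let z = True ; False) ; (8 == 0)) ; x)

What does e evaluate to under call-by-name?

Answer: false

Working:
step 0: (let x = (let y = (let z = true in false) in (8 == 0)) in x)
step 1: [let@root] (let y = (let z = true in false) in (8 == 0))
step 2: [let@root] (8 == 0)
step 3: [delta@root] false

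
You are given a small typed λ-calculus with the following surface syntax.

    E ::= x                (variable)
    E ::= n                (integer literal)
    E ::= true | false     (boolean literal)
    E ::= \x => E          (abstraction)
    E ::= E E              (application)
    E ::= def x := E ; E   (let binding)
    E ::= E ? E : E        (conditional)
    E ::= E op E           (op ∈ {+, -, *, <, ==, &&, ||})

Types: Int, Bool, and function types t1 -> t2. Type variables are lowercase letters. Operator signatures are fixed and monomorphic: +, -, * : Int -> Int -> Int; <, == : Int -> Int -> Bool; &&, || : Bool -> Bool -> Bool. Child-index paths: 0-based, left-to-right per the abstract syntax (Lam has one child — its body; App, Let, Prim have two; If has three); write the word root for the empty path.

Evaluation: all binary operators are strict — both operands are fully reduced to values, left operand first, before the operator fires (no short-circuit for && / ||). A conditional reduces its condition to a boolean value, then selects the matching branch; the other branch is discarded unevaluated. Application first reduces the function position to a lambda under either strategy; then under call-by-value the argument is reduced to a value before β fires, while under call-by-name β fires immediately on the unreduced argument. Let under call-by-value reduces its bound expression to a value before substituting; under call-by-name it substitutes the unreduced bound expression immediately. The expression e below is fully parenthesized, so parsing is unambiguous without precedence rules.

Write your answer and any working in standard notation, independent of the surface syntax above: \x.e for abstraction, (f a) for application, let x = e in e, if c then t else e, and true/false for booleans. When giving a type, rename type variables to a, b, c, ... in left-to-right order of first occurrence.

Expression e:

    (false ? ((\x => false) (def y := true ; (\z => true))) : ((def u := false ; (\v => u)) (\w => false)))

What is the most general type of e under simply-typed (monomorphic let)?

Answer: Bool

Derivation:
  unify Bool ~ Bool
\x._ : a -> Bool
let y : Bool
\z._ : b -> Bool
  unify a -> Bool ~ (b -> Bool) -> c
  unify a ~ b -> Bool
  unify Bool ~ c
_ _ : Bool
let u : Bool
u : Bool
\v._ : d -> Bool
\w._ : e -> Bool
  unify d -> Bool ~ (e -> Bool) -> f
  unify d ~ e -> Bool
  unify Bool ~ f
_ _ : Bool
  unify Bool ~ Bool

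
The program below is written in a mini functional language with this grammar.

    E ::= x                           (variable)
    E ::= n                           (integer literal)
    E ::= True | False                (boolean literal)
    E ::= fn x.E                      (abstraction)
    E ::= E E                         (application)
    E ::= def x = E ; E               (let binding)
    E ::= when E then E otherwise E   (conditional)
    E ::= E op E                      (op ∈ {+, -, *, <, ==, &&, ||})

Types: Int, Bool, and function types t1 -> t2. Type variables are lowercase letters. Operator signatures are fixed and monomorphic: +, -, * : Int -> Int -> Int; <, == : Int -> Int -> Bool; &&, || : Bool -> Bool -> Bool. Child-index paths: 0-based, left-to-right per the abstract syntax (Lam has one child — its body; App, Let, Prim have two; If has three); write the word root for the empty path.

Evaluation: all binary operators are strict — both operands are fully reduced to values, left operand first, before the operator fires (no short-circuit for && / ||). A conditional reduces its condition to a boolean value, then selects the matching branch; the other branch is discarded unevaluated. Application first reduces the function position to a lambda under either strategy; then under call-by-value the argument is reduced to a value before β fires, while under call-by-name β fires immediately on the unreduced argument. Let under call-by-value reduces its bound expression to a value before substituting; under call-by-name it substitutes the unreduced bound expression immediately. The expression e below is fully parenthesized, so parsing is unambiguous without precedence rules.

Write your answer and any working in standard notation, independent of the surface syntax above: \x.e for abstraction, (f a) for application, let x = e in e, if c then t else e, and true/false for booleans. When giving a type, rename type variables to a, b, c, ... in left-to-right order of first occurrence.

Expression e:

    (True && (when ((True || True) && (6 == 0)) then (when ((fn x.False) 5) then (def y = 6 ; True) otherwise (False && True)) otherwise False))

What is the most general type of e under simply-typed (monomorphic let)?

Derivation:
  unify Bool ~ Bool
  unify Bool ~ Bool
  unify Bool ~ Bool
  unify Bool ~ Bool
  unify Int ~ Int
  unify Int ~ Int
  unify Bool ~ Bool
  unify Bool ~ Bool
\x._ : a -> Bool
  unify a -> Bool ~ Int -> b
  unify a ~ Int
  unify Bool ~ b
_ _ : Bool
  unify Bool ~ Bool
let y : Int
  unify Bool ~ Bool
  unify Bool ~ Bool
  unify Bool ~ Bool
  unify Bool ~ Bool
  unify Bool ~ Bool

Answer: Bool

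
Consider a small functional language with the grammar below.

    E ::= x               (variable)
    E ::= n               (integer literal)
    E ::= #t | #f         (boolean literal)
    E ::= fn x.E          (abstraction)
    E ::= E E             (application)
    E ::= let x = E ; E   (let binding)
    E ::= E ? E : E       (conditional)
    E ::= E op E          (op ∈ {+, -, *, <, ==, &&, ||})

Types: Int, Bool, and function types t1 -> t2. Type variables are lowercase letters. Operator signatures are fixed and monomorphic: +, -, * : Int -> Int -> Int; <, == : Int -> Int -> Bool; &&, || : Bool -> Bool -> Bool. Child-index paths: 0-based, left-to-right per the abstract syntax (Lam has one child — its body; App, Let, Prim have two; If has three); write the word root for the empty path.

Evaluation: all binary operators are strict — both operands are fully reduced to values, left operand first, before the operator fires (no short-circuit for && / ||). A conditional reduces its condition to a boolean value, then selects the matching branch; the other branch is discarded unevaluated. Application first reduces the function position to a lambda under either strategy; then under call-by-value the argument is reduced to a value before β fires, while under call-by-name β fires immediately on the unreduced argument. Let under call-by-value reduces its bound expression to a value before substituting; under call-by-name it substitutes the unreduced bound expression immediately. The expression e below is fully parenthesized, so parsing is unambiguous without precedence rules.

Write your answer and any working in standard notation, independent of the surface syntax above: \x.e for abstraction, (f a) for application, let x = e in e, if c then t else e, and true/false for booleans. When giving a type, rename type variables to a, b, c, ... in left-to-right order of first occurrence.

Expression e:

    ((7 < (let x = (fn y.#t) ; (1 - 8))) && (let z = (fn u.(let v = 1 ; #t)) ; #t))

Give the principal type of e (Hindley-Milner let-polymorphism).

Derivation:
  unify Int ~ Int
\y._ : a -> Bool
let x : forall. a -> Bool
  unify Int ~ Int
  unify Int ~ Int
  unify Int ~ Int
  unify Bool ~ Bool
let v : Int
\u._ : b -> Bool
let z : forall. b -> Bool
  unify Bool ~ Bool

Answer: Bool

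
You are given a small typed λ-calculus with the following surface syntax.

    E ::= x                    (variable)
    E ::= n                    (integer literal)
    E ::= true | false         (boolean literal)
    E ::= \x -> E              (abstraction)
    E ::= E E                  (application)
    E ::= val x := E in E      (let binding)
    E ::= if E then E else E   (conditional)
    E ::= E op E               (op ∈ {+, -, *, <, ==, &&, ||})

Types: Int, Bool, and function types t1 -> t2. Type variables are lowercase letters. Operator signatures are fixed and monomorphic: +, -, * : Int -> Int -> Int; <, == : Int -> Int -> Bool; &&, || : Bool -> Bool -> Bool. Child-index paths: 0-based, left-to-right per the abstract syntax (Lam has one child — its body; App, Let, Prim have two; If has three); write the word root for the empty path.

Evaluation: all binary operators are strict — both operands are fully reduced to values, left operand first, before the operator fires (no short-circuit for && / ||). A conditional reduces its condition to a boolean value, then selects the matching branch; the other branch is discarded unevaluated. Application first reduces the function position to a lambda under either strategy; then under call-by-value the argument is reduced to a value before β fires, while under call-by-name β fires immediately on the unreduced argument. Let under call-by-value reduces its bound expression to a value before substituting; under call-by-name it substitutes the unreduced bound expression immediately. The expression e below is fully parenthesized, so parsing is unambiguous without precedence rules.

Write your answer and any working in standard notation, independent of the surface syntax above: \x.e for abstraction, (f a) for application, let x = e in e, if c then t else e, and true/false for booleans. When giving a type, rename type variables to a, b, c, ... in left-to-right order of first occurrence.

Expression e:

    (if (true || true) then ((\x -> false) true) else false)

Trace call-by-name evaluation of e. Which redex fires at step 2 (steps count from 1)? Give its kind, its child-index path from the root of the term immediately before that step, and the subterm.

Answer: if at root : (if true then ((\x.false) true) else false)

Working:
step 0: (if (true || true) then ((\x.false) true) else false)
step 1: [delta@0] (if true then ((\x.false) true) else false)
step 2: [if@root] ((\x.false) true)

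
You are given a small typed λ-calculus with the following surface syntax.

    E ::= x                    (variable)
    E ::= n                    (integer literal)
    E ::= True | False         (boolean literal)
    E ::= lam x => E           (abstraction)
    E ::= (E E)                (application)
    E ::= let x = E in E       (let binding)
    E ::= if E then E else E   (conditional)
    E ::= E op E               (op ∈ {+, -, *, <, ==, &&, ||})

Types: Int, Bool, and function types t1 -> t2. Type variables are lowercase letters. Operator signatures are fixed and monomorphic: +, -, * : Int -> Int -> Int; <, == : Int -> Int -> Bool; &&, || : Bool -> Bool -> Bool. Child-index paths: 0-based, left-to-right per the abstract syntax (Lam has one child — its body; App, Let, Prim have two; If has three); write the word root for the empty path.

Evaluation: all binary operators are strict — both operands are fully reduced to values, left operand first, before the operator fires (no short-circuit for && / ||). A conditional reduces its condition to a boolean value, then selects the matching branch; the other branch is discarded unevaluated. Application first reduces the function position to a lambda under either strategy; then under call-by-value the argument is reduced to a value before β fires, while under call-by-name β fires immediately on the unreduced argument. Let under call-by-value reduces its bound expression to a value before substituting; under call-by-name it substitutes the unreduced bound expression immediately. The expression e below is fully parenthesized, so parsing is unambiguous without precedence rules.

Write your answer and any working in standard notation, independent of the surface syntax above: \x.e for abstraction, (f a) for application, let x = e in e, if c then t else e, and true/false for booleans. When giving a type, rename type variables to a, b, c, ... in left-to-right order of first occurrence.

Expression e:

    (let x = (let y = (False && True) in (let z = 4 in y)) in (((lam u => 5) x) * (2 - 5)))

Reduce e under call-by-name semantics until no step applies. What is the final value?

Answer: -15

Trace:
step 0: (let x = (let y = (false && true) in (let z = 4 in y)) in (((\u.5) x) * (2 - 5)))
step 1: [let@root] (((\u.5) (let y = (false && true) in (let z = 4 in y))) * (2 - 5))
step 2: [beta@0] (5 * (2 - 5))
step 3: [delta@1] (5 * -3)
step 4: [delta@root] -15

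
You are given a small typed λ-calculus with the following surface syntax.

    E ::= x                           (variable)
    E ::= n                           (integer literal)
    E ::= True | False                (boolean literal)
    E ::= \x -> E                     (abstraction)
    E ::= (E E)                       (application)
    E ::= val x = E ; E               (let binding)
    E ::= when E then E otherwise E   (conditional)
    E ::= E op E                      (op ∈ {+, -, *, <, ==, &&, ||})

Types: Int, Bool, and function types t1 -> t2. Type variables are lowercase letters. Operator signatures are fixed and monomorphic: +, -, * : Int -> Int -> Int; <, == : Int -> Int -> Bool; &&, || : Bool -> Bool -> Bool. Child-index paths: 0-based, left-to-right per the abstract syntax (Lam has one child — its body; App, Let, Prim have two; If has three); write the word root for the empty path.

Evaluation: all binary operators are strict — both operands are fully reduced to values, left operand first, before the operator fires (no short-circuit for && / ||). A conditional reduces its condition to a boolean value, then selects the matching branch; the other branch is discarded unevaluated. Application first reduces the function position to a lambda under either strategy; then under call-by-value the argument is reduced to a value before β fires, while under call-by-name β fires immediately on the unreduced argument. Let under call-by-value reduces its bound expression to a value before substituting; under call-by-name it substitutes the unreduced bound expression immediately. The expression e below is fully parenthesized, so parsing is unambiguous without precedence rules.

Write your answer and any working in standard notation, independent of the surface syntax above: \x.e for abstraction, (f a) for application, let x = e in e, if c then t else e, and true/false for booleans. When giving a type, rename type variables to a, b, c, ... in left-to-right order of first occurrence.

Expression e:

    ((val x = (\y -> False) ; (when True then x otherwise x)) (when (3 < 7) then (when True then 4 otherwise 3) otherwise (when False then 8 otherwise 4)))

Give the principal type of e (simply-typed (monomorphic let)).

Answer: Bool

Trace:
\y._ : a -> Bool
let x : a -> Bool
  unify Bool ~ Bool
x : a -> Bool
x : a -> Bool
  unify a -> Bool ~ a -> Bool
  unify a ~ a
  unify Bool ~ Bool
  unify Int ~ Int
  unify Int ~ Int
  unify Bool ~ Bool
  unify Bool ~ Bool
  unify Int ~ Int
  unify Bool ~ Bool
  unify Int ~ Int
  unify Int ~ Int
  unify a -> Bool ~ Int -> b
  unify a ~ Int
  unify Bool ~ b
_ _ : Bool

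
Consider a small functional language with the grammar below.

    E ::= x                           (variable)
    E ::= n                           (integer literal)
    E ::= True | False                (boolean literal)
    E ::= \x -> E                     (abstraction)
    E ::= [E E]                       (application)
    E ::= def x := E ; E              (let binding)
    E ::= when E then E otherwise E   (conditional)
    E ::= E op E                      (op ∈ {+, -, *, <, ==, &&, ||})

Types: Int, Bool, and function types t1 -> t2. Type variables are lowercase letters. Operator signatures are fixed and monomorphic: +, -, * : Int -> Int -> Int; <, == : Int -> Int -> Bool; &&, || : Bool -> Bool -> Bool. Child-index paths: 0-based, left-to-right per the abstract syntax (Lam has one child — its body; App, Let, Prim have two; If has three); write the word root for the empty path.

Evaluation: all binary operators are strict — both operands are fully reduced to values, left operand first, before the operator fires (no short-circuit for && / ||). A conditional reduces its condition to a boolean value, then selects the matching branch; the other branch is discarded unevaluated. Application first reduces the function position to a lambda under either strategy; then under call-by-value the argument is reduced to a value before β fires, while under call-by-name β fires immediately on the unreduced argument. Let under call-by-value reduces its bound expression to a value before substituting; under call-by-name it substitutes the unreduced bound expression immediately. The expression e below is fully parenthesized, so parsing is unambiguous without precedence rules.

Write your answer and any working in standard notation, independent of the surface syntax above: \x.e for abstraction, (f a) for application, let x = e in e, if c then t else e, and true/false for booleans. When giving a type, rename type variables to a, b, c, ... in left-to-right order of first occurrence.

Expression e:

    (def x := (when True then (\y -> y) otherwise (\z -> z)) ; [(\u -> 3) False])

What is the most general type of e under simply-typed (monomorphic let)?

Working:
  unify Bool ~ Bool
y : a
\y._ : a -> a
z : b
\z._ : b -> b
  unify a -> a ~ b -> b
  unify a ~ b
  unify b ~ b
let x : b -> b
\u._ : c -> Int
  unify c -> Int ~ Bool -> d
  unify c ~ Bool
  unify Int ~ d
_ _ : Int

Answer: Int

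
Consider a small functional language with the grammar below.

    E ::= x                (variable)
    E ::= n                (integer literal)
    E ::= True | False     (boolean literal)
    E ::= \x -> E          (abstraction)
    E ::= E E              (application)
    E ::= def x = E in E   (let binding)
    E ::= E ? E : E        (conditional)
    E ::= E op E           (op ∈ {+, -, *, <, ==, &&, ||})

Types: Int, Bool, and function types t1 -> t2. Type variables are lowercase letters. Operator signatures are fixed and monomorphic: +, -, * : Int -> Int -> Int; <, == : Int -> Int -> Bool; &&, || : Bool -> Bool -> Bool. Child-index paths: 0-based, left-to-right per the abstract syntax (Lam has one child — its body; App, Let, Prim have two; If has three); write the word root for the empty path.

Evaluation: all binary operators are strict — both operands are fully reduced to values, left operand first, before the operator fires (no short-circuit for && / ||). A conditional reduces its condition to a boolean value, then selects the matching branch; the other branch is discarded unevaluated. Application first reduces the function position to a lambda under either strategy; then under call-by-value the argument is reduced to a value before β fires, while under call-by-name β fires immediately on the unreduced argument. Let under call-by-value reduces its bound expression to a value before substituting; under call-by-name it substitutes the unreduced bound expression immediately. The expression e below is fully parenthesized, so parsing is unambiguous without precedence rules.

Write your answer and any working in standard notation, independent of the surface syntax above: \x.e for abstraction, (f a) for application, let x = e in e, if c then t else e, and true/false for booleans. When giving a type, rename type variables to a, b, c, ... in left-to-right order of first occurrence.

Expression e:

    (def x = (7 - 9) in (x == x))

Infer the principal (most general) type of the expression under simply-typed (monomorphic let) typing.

Answer: Bool

Derivation:
  unify Int ~ Int
  unify Int ~ Int
let x : Int
x : Int
  unify Int ~ Int
x : Int
  unify Int ~ Int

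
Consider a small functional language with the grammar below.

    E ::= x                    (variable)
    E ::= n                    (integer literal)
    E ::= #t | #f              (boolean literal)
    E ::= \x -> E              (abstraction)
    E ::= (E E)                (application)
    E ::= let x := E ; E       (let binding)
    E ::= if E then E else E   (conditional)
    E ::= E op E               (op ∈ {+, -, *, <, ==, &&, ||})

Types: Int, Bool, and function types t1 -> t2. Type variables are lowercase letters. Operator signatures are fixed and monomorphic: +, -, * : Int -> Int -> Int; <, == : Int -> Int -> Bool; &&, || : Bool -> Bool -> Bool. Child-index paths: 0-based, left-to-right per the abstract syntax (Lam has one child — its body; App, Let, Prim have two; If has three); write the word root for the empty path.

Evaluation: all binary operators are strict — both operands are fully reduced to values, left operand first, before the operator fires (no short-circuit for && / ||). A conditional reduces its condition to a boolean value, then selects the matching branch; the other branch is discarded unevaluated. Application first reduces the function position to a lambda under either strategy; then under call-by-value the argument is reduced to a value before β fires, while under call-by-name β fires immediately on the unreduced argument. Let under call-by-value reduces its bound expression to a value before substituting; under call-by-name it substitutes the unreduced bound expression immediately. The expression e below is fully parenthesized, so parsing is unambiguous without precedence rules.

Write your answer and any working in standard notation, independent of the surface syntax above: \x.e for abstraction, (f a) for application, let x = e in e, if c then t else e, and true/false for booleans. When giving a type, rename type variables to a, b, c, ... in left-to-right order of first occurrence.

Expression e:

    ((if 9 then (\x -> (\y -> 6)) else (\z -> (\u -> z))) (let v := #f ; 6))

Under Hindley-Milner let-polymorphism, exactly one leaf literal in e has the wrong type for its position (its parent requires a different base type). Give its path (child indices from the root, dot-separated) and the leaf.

Working:
  unify Int ~ Bool
  FAIL: mismatch Int ~ Bool

Answer: 0.0 : 9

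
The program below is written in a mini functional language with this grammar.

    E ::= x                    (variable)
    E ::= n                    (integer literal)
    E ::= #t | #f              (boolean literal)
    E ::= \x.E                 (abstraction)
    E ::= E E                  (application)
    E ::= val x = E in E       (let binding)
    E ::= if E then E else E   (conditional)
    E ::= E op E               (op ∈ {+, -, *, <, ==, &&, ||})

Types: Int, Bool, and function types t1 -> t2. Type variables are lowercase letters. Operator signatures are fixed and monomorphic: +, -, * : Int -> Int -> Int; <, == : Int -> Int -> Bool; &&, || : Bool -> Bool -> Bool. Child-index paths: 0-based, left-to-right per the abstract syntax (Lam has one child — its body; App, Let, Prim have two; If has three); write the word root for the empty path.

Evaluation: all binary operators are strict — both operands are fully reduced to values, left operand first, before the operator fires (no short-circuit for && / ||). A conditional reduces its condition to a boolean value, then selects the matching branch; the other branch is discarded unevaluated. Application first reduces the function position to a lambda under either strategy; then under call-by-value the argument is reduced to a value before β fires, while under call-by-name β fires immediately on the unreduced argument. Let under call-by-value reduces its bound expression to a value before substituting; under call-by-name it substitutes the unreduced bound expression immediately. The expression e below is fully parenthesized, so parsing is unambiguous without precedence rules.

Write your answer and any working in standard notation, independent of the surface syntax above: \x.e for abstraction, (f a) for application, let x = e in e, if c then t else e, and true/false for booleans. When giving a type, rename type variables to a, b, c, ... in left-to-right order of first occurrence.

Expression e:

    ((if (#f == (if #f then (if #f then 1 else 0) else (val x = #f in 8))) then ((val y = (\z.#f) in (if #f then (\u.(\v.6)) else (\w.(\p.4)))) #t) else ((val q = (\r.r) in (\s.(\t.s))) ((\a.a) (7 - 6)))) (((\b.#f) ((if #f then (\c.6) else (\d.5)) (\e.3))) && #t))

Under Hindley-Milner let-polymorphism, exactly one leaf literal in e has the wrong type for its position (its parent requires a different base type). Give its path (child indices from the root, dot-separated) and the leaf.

Working:
  unify Bool ~ Int
  FAIL: mismatch Bool ~ Int

Answer: 0.0.0 : false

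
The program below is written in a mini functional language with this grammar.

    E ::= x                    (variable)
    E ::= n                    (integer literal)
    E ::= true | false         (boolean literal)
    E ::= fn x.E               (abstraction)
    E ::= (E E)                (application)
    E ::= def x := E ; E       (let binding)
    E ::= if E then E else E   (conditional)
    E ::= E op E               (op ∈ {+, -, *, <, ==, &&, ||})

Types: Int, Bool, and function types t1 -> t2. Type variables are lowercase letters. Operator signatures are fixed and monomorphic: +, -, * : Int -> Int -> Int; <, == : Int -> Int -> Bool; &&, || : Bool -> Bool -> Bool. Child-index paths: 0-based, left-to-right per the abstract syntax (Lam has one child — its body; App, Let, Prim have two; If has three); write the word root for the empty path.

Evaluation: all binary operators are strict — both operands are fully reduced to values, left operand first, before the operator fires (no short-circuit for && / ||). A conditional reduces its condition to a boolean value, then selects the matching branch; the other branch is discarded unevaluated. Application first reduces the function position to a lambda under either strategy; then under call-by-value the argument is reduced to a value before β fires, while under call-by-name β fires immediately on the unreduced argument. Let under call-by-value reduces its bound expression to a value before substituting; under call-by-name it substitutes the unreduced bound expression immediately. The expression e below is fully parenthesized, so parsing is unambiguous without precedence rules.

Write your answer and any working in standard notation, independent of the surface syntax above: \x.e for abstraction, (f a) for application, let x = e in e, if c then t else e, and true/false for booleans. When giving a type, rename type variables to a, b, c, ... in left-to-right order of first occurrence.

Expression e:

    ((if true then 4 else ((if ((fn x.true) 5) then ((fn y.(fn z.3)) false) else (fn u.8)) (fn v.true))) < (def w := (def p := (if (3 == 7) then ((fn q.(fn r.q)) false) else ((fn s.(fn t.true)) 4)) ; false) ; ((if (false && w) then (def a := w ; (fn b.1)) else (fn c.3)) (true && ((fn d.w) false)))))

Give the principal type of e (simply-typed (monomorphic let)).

Trace:
  unify Bool ~ Bool
\x._ : a -> Bool
  unify a -> Bool ~ Int -> b
  unify a ~ Int
  unify Bool ~ b
_ _ : Bool
  unify Bool ~ Bool
\z._ : d -> Int
\y._ : c -> d -> Int
  unify c -> d -> Int ~ Bool -> e
  unify c ~ Bool
  unify d -> Int ~ e
_ _ : d -> Int
\u._ : f -> Int
  unify d -> Int ~ f -> Int
  unify d ~ f
  unify Int ~ Int
\v._ : g -> Bool
  unify f -> Int ~ (g -> Bool) -> h
  unify f ~ g -> Bool
  unify Int ~ h
_ _ : Int
  unify Int ~ Int
  unify Int ~ Int
  unify Int ~ Int
  unify Int ~ Int
  unify Bool ~ Bool
q : i
\r._ : j -> i
\q._ : i -> j -> i
  unify i -> j -> i ~ Bool -> k
  unify i ~ Bool
  unify j -> Bool ~ k
_ _ : j -> Bool
\t._ : m -> Bool
\s._ : l -> m -> Bool
  unify l -> m -> Bool ~ Int -> n
  unify l ~ Int
  unify m -> Bool ~ n
_ _ : m -> Bool
  unify j -> Bool ~ m -> Bool
  unify j ~ m
  unify Bool ~ Bool
let p : m -> Bool
let w : Bool
  unify Bool ~ Bool
w : Bool
  unify Bool ~ Bool
  unify Bool ~ Bool
w : Bool
let a : Bool
\b._ : o -> Int
\c._ : p -> Int
  unify o -> Int ~ p -> Int
  unify o ~ p
  unify Int ~ Int
  unify Bool ~ Bool
w : Bool
\d._ : q -> Bool
  unify q -> Bool ~ Bool -> r
  unify q ~ Bool
  unify Bool ~ r
_ _ : Bool
  unify Bool ~ Bool
  unify p -> Int ~ Bool -> s
  unify p ~ Bool
  unify Int ~ s
_ _ : Int
  unify Int ~ Int

Answer: Bool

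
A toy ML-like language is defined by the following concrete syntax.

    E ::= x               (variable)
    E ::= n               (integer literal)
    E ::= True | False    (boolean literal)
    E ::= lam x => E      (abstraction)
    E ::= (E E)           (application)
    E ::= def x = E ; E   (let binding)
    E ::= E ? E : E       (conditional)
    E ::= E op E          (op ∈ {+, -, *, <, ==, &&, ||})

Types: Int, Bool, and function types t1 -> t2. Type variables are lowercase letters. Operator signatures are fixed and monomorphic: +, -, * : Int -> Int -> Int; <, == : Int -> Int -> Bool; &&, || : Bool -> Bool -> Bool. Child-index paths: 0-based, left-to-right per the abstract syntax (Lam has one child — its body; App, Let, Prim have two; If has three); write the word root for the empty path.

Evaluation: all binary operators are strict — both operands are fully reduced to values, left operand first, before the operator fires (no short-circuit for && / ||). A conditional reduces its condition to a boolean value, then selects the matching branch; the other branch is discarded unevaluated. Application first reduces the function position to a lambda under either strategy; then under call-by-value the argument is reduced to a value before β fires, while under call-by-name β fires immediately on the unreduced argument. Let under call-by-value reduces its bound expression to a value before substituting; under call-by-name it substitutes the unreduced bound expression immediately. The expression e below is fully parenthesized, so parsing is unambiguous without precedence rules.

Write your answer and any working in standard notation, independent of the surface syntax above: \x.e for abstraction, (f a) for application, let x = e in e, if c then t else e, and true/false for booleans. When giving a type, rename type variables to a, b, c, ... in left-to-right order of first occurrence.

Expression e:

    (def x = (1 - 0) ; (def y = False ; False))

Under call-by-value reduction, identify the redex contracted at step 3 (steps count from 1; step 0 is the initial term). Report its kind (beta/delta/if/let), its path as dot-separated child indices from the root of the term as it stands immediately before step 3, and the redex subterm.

Derivation:
step 0: (let x = (1 - 0) in (let y = false in false))
step 1: [delta@0] (let x = 1 in (let y = false in false))
step 2: [let@root] (let y = false in false)
step 3: [let@root] false

Answer: let at root : (let y = false in false)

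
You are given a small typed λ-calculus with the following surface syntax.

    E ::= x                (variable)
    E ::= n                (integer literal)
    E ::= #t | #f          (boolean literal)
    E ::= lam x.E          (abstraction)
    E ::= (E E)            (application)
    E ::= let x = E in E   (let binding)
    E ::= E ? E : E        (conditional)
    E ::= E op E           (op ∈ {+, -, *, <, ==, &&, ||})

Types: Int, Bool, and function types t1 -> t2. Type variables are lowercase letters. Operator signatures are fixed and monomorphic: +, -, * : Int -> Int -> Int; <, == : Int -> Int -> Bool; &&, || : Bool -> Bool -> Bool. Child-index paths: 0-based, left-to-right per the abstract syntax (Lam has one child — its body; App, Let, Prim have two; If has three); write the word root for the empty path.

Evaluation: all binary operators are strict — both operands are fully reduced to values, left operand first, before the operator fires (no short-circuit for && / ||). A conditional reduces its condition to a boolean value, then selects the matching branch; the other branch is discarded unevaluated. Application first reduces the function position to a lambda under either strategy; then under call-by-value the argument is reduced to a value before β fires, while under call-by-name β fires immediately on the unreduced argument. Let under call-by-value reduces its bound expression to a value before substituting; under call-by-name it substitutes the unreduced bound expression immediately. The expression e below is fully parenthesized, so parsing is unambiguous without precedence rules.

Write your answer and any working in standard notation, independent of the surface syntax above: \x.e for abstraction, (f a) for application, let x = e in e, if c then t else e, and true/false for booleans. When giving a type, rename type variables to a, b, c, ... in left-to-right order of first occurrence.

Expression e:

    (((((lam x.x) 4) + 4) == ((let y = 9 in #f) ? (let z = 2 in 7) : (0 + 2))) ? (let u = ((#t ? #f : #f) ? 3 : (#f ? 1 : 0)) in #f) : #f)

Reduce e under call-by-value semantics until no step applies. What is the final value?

Answer: false

Derivation:
step 0: (if ((((\x.x) 4) + 4) == (if (let y = 9 in false) then (let z = 2 in 7) else (0 + 2))) then (let u = (if (if true then false else false) then 3 else (if false then 1 else 0)) in false) else false)
step 1: [beta@0.0.0] (if ((4 + 4) == (if (let y = 9 in false) then (let z = 2 in 7) else (0 + 2))) then (let u = (if (if true then false else false) then 3 else (if false then 1 else 0)) in false) else false)
step 2: [delta@0.0] (if (8 == (if (let y = 9 in false) then (let z = 2 in 7) else (0 + 2))) then (let u = (if (if true then false else false) then 3 else (if false then 1 else 0)) in false) else false)
step 3: [let@0.1.0] (if (8 == (if false then (let z = 2 in 7) else (0 + 2))) then (let u = (if (if true then false else false) then 3 else (if false then 1 else 0)) in false) else false)
step 4: [if@0.1] (if (8 == (0 + 2)) then (let u = (if (if true then false else false) then 3 else (if false then 1 else 0)) in false) else false)
step 5: [delta@0.1] (if (8 == 2) then (let u = (if (if true then false else false) then 3 else (if false then 1 else 0)) in false) else false)
step 6: [delta@0] (if false then (let u = (if (if true then false else false) then 3 else (if false then 1 else 0)) in false) else false)
step 7: [if@root] false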